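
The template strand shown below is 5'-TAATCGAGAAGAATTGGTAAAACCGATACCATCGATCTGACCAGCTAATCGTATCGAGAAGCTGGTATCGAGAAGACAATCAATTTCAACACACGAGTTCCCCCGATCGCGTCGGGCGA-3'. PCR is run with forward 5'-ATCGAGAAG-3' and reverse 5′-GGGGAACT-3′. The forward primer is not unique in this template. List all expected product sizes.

101 bp, 51 bp, 37 bp

The forward primer ATCGAGAAG matches the top strand at positions 3–11, 53–61, 67–75.
The reverse primer's reverse complement is AGTTCCCC, matching at positions 96–103.
Each forward site pairs with the reverse site to give a product ending at position 103: sizes 101, 51, 37 bp.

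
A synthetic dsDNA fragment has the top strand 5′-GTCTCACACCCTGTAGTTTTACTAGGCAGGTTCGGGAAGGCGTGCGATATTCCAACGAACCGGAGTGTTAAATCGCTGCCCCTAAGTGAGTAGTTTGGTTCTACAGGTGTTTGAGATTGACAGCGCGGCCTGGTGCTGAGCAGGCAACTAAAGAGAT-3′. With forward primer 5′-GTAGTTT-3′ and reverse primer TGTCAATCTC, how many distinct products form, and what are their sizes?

Two products: 110 bp, 33 bp

The forward primer GTAGTTT matches the top strand at positions 13–19, 90–96.
The reverse primer's reverse complement is GAGATTGACA, matching at positions 113–122.
Each forward site pairs with the reverse site to give a product ending at position 122: sizes 110, 33 bp.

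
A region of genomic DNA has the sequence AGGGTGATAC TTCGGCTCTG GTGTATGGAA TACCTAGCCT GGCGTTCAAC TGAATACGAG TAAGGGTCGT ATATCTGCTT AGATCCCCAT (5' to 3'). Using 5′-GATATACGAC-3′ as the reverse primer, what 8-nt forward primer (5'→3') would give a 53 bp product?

5'-GTATGGAA-3'

The reverse primer's reverse complement GTCGTATATC matches the template at positions 66–75, so the product ends at position 75.
A 53 bp product then starts at position 75 − 53 + 1 = 23.
The forward primer is identical to the top strand there: GTATGGAA.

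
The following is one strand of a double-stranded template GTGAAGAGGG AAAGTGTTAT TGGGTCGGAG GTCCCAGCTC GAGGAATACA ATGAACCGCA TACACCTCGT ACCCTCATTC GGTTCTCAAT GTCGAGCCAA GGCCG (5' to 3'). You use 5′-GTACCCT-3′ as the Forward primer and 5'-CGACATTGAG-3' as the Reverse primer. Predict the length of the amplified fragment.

Scanning the template, GTACCCT occurs at positions 69–75; this primer anneals to the bottom strand there with its 3' end pointing downstream.
Reverse complement of the reverse primer: CTCAATGTCG. This occurs on the top strand at positions 85–94.
The product runs from position 69 to position 94, so its length is 94 − 69 + 1 = 26 bp.

26 bp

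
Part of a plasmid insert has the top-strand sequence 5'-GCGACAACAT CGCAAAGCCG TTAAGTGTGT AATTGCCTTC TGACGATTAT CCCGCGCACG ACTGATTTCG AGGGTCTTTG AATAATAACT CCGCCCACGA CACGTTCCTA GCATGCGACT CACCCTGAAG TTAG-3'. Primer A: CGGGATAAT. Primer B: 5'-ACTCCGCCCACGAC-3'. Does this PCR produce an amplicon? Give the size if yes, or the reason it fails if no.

Primer A (CGGGATAAT) has reverse complement ATTATCCCG, which matches the top strand at positions 46–54; primer A anneals to the top strand there with its 3' end pointing upstream toward position 46.
Primer B (ACTCCGCCCACGAC) matches the top strand directly at positions 88–101; it anneals to the bottom strand with its 3' end pointing downstream toward position 101.
The 3' ends diverge (primer A extends toward position 1, primer B toward position 134), so the primers never converge on a shared product.

No product — the primers' 3' ends point away from each other.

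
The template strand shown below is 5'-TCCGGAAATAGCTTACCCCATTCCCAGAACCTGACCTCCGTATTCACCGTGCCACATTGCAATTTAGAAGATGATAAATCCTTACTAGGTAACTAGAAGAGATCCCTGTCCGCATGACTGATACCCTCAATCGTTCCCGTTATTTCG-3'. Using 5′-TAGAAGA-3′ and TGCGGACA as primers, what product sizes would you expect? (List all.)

The forward primer TAGAAGA matches the top strand at positions 65–71, 94–100.
The reverse primer's reverse complement is TGTCCGCA, matching at positions 107–114.
Each forward site pairs with the reverse site to give a product ending at position 114: sizes 50, 21 bp.

50 bp, 21 bp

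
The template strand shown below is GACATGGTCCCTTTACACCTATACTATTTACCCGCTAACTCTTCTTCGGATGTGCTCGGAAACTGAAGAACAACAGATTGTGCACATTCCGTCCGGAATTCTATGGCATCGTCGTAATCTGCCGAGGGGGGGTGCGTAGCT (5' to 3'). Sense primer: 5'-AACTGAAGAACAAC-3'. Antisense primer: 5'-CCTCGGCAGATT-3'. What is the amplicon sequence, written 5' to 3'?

Scanning the template, AACTGAAGAACAAC occurs at positions 61–74; this primer anneals to the bottom strand there with its 3' end pointing downstream.
Reverse complement of the reverse primer: AATCTGCCGAGG. This occurs on the top strand at positions 116–127.
The product is the template from position 61 through 127 (67 bp).

5'-AACTGAAGAACAACAGATTGTGCACATTCCGTCCGGAATTCTATGGCATCGTCGTAATCTGCCGAGG-3'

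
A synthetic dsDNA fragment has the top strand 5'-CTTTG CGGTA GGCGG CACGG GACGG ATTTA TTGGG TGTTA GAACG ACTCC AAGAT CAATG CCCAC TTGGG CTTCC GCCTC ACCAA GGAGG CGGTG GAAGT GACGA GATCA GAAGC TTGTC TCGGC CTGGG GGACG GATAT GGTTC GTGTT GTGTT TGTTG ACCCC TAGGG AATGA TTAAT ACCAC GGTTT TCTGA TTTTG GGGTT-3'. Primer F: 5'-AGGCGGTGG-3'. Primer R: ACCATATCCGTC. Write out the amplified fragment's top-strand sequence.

Scanning the template, AGGCGGTGG occurs at positions 88–96; this primer anneals to the bottom strand there with its 3' end pointing downstream.
The reverse primer's reverse complement is GACGGATATGGT, which matches the template at positions 132–143.
The product is the template from position 88 through 143 (56 bp).

5'-AGGCGGTGGAAGTGACGAGATCAGAAGCTTGTCTCGGCCTGGGGGACGGATATGGT-3'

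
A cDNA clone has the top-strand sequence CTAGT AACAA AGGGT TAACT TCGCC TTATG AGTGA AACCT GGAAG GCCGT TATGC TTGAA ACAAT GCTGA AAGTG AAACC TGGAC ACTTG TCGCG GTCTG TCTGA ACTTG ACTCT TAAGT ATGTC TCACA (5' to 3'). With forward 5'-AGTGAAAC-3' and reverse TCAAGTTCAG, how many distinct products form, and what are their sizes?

Two products: 81 bp, 40 bp

The forward primer AGTGAAAC matches the top strand at positions 31–38, 72–79.
The reverse primer's reverse complement is CTGAACTTGA, matching at positions 102–111.
Each forward site pairs with the reverse site to give a product ending at position 111: sizes 81, 40 bp.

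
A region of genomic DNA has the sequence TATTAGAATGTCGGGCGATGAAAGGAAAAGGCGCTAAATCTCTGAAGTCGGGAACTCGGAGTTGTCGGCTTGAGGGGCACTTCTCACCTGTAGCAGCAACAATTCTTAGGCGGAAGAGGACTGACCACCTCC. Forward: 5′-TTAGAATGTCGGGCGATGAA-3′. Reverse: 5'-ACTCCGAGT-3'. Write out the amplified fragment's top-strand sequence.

The forward primer matches the template at positions 3–22.
Taking the reverse complement of ACTCCGAGT gives ACTCGGAGT, found at positions 54–62 on the template; the primer anneals here to the top strand with its 3' end pointing upstream.
The product is the template from position 3 through 62 (60 bp).

5'-TTAGAATGTCGGGCGATGAAAGGAAAAGGCGCTAAATCTCTGAAGTCGGGAACTCGGAGT-3'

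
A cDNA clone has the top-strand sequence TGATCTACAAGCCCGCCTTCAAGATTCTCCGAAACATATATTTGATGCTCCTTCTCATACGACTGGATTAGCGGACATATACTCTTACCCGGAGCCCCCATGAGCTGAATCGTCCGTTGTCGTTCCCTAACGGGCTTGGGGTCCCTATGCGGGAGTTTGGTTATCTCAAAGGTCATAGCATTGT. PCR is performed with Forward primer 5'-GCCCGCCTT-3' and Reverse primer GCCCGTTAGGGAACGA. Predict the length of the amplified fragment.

125 bp

Forward primer GCCCGCCTT is found on the top strand at positions 11–19.
Taking the reverse complement of GCCCGTTAGGGAACGA gives TCGTTCCCTAACGGGC, found at positions 120–135 on the template; the primer anneals here to the top strand with its 3' end pointing upstream.
Amplicon spans positions 11–135: 125 bp.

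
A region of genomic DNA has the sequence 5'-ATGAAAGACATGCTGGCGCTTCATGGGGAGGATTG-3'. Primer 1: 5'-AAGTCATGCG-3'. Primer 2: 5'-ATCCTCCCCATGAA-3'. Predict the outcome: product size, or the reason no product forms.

Primer 1 (AAGTCATGCG) does not match the top strand, and its reverse complement CGCATGACTT does not match either.
With no annealing site for primer 1, no amplification occurs.

No product — primer 1 has no binding site in the template.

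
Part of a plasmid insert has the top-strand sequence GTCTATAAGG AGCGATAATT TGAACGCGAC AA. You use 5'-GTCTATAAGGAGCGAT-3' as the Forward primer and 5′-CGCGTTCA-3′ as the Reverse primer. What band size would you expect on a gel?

The forward primer matches the template at positions 1–16.
Taking the reverse complement of CGCGTTCA gives TGAACGCG, found at positions 21–28 on the template; the primer anneals here to the top strand with its 3' end pointing upstream.
Product length = (reverse-primer end) − (forward-primer start) + 1 = 28 − 1 + 1 = 28 bp.

28 bp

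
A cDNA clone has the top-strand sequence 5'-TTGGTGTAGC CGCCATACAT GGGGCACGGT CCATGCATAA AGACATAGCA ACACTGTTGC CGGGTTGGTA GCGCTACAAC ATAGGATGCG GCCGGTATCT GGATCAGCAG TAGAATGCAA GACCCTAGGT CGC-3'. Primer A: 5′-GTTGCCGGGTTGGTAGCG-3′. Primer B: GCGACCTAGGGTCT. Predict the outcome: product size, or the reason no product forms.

Primer A (GTTGCCGGGTTGGTAGCG) matches the top strand at positions 56–73; it acts as a forward primer.
Primer B's reverse complement is AGACCCTAGGTCGC, matching the top strand at positions 120–133; it acts as a reverse primer.
The 3' ends face each other across positions 56–133, giving a 78 bp product.

Yes — a 78 bp product.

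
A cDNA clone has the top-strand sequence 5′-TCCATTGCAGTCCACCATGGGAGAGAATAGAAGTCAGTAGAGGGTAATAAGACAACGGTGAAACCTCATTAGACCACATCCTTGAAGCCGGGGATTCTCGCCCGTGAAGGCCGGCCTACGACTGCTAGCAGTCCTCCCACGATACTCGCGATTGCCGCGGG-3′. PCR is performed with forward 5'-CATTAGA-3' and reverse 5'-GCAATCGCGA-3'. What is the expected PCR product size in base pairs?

Forward primer CATTAGA is found on the top strand at positions 67–73.
The reverse primer's reverse complement is TCGCGATTGC, which matches the template at positions 146–155.
Product length = (reverse-primer end) − (forward-primer start) + 1 = 155 − 67 + 1 = 89 bp.

89 bp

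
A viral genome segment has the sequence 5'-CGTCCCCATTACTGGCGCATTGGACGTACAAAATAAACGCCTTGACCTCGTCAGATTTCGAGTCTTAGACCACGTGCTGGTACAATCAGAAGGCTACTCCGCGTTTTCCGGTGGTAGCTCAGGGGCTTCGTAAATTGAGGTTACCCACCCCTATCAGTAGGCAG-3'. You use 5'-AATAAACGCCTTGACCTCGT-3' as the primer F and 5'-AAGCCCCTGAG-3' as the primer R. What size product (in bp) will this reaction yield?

Forward primer AATAAACGCCTTGACCTCGT is found on the top strand at positions 32–51.
Taking the reverse complement of AAGCCCCTGAG gives CTCAGGGGCTT, found at positions 118–128 on the template; the primer anneals here to the top strand with its 3' end pointing upstream.
Product length = (reverse-primer end) − (forward-primer start) + 1 = 128 − 32 + 1 = 97 bp.

97 bp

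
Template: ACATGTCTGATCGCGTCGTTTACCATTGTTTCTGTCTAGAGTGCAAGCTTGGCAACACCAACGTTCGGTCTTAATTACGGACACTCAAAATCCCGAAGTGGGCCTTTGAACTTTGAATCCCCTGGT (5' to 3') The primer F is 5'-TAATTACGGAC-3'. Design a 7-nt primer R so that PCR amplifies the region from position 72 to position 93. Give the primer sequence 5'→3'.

5'-GGATTTT-3'

The product's 3' end on the top strand is position 93.
The reverse primer anneals to the top strand over positions 87–93, i.e. to AAAATCC.
Its sequence written 5'→3' is the reverse complement: GGATTTT.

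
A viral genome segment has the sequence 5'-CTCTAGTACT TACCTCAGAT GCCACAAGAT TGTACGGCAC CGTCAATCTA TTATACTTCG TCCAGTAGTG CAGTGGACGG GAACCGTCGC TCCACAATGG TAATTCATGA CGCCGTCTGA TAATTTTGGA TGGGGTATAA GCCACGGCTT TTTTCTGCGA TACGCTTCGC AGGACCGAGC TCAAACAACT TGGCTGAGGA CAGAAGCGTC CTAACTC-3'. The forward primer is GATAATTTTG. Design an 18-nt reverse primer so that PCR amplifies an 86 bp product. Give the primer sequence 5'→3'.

5'-TCTGTCCTCAGCCAAGTT-3'

The forward primer binds at positions 119–128, so an 86 bp product ends at position 119 + 86 − 1 = 204.
The reverse primer anneals to the top strand over positions 187–204, i.e. to AACTTGGCTGAGGACAGA.
Its sequence written 5'→3' is the reverse complement: TCTGTCCTCAGCCAAGTT.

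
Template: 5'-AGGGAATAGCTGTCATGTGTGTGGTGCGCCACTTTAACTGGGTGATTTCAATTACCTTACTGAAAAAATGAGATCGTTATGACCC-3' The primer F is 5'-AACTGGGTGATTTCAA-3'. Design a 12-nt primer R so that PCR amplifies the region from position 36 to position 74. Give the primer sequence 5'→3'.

The product's 3' end on the top strand is position 74.
The reverse primer anneals to the top strand over positions 63–74, i.e. to AAAAAATGAGAT.
Its sequence written 5'→3' is the reverse complement: ATCTCATTTTTT.

5'-ATCTCATTTTTT-3'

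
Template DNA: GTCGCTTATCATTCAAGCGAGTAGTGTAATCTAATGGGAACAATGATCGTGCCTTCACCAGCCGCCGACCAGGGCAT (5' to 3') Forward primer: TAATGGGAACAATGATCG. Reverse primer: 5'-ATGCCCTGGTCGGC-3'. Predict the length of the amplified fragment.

46 bp

The forward primer matches the template at positions 32–49.
Reverse complement of the reverse primer: GCCGACCAGGGCAT. This occurs on the top strand at positions 64–77.
The product runs from position 32 to position 77, so its length is 77 − 32 + 1 = 46 bp.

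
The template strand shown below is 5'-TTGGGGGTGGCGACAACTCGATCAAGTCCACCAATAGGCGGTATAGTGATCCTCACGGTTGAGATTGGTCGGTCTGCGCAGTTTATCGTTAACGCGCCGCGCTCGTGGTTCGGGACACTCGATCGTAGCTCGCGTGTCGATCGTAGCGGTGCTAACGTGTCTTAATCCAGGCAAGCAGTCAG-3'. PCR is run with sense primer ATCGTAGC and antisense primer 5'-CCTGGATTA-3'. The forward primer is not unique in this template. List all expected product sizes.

The forward primer ATCGTAGC matches the top strand at positions 122–129, 140–147.
The reverse primer's reverse complement is TAATCCAGG, matching at positions 163–171.
Each forward site pairs with the reverse site to give a product ending at position 171: sizes 50, 32 bp.

50 bp, 32 bp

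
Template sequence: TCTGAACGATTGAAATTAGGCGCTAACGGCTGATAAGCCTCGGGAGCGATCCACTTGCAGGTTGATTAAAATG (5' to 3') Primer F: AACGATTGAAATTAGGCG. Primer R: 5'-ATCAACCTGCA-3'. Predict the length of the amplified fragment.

The forward primer matches the template at positions 5–22.
The reverse primer's reverse complement is TGCAGGTTGAT, which matches the template at positions 56–66.
Amplicon spans positions 5–66: 62 bp.

62 bp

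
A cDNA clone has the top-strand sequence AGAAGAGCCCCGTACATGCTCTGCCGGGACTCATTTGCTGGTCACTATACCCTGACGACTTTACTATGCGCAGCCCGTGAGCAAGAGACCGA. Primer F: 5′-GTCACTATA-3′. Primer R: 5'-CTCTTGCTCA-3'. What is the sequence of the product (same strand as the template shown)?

The forward primer matches the template at positions 41–49.
The reverse primer's reverse complement is TGAGCAAGAG, which matches the template at positions 78–87.
The product is the template from position 41 through 87 (47 bp).

5'-GTCACTATACCCTGACGACTTTACTATGCGCAGCCCGTGAGCAAGAG-3'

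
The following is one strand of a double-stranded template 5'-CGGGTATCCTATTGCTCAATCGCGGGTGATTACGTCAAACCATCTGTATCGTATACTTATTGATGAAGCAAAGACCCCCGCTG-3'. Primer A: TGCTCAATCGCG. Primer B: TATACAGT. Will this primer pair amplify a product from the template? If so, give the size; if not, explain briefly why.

No product — primer B has no binding site in the template.

Primer B (TATACAGT) does not match the top strand, and its reverse complement ACTGTATA does not match either.
With no annealing site for primer B, no amplification occurs.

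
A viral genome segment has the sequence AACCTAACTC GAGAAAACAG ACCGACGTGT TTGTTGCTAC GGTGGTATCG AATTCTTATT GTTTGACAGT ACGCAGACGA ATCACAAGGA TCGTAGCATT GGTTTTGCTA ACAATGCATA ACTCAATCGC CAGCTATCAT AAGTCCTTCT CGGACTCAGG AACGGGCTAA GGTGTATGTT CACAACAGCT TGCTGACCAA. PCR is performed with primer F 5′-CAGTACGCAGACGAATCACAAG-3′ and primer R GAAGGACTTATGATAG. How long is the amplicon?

83 bp

Scanning the template, CAGTACGCAGACGAATCACAAG occurs at positions 67–88; this primer anneals to the bottom strand there with its 3' end pointing downstream.
Reverse complement of the reverse primer: CTATCATAAGTCCTTC. This occurs on the top strand at positions 134–149.
Amplicon spans positions 67–149: 83 bp.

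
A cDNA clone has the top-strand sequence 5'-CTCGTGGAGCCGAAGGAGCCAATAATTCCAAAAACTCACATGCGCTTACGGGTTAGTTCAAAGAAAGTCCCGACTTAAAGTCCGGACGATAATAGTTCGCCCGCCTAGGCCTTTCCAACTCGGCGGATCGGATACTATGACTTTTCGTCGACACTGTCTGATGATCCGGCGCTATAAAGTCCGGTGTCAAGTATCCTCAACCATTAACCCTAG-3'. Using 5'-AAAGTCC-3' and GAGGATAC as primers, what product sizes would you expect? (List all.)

The forward primer AAAGTCC matches the top strand at positions 64–70, 77–83, 176–182.
The reverse primer's reverse complement is GTATCCTC, matching at positions 191–198.
Each forward site pairs with the reverse site to give a product ending at position 198: sizes 135, 122, 23 bp.

135 bp, 122 bp, 23 bp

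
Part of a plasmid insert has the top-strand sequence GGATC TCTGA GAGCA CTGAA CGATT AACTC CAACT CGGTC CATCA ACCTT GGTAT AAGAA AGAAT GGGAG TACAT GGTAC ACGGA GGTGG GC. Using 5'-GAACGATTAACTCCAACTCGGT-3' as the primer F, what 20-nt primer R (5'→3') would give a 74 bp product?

5'-CCCACCTCCGTGTACCATGT-3'

The forward primer binds at positions 18–39, so a 74 bp product ends at position 18 + 74 − 1 = 91.
The reverse primer anneals to the top strand over positions 72–91, i.e. to ACATGGTACACGGAGGTGGG.
Its sequence written 5'→3' is the reverse complement: CCCACCTCCGTGTACCATGT.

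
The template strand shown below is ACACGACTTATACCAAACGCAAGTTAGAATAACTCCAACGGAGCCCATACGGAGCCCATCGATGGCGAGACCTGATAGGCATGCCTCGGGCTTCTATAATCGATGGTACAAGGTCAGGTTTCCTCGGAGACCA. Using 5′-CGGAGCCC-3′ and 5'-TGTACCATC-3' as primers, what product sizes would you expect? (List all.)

The forward primer CGGAGCCC matches the top strand at positions 39–46, 50–57.
The reverse primer's reverse complement is GATGGTACA, matching at positions 102–110.
Each forward site pairs with the reverse site to give a product ending at position 110: sizes 72, 61 bp.

72 bp, 61 bp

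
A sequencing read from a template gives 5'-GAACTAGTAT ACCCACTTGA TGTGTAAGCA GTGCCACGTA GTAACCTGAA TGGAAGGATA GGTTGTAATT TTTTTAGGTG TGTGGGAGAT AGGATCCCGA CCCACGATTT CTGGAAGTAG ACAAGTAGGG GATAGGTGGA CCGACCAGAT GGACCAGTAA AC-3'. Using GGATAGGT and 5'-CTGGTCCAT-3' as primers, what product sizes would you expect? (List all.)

102 bp, 28 bp

The forward primer GGATAGGT matches the top strand at positions 56–63, 130–137.
The reverse primer's reverse complement is ATGGACCAG, matching at positions 149–157.
Each forward site pairs with the reverse site to give a product ending at position 157: sizes 102, 28 bp.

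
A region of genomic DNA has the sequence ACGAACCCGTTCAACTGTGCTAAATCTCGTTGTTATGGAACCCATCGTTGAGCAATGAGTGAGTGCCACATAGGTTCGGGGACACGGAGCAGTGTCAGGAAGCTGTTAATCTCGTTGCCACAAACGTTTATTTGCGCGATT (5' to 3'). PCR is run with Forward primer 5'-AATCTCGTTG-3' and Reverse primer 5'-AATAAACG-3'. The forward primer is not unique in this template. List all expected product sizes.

110 bp, 25 bp

The forward primer AATCTCGTTG matches the top strand at positions 23–32, 108–117.
The reverse primer's reverse complement is CGTTTATT, matching at positions 125–132.
Each forward site pairs with the reverse site to give a product ending at position 132: sizes 110, 25 bp.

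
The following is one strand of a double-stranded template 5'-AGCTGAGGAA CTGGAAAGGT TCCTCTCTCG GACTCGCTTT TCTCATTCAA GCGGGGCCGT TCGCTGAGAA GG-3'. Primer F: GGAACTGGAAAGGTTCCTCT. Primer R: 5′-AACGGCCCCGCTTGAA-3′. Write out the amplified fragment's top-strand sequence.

5'-GGAACTGGAAAGGTTCCTCTCTCGGACTCGCTTTTCTCATTCAAGCGGGGCCGTT-3'

Forward primer GGAACTGGAAAGGTTCCTCT is found on the top strand at positions 7–26.
The reverse primer's reverse complement is TTCAAGCGGGGCCGTT, which matches the template at positions 46–61.
The product is the template from position 7 through 61 (55 bp).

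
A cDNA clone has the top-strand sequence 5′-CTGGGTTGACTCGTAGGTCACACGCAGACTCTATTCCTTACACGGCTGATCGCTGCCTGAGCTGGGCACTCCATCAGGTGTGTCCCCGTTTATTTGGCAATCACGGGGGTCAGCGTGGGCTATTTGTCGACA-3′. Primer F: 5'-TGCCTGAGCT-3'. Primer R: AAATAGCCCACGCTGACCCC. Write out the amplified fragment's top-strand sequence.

5'-TGCCTGAGCTGGGCACTCCATCAGGTGTGTCCCCGTTTATTTGGCAATCACGGGGGTCAGCGTGGGCTATTT-3'

Forward primer TGCCTGAGCT is found on the top strand at positions 54–63.
Reverse complement of the reverse primer: GGGGTCAGCGTGGGCTATTT. This occurs on the top strand at positions 106–125.
The product is the template from position 54 through 125 (72 bp).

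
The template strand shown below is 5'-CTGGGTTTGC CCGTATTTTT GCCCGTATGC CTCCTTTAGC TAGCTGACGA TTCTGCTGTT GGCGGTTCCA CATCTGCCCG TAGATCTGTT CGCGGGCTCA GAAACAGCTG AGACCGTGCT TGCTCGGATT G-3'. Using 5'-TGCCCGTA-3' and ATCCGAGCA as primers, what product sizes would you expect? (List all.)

122 bp, 110 bp, 55 bp

The forward primer TGCCCGTA matches the top strand at positions 8–15, 20–27, 75–82.
The reverse primer's reverse complement is TGCTCGGAT, matching at positions 121–129.
Each forward site pairs with the reverse site to give a product ending at position 129: sizes 122, 110, 55 bp.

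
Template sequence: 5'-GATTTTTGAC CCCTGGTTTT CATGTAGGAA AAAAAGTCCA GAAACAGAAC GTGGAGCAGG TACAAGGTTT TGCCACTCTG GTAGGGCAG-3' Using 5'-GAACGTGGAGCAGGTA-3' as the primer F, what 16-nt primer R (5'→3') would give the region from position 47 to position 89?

The product's 3' end on the top strand is position 89.
The reverse primer anneals to the top strand over positions 74–89, i.e. to CACTCTGGTAGGGCAG.
Its sequence written 5'→3' is the reverse complement: CTGCCCTACCAGAGTG.

5'-CTGCCCTACCAGAGTG-3'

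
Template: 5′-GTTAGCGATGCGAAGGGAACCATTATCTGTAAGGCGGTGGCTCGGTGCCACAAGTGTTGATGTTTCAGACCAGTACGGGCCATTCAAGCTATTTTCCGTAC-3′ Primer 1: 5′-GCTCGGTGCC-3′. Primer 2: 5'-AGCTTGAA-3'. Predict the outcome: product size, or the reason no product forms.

Yes — a 51 bp product.

Primer 1 (GCTCGGTGCC) matches the top strand at positions 40–49; it acts as a forward primer.
Primer 2's reverse complement is TTCAAGCT, matching the top strand at positions 83–90; it acts as a reverse primer.
The 3' ends face each other across positions 40–90, giving a 51 bp product.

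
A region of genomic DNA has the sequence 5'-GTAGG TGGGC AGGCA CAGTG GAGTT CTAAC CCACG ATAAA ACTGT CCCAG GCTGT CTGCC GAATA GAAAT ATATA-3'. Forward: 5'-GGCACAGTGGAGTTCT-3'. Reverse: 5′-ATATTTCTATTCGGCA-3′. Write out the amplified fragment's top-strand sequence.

5'-GGCACAGTGGAGTTCTAACCCACGATAAAACTGTCCCAGGCTGTCTGCCGAATAGAAATAT-3'

Forward primer GGCACAGTGGAGTTCT is found on the top strand at positions 12–27.
The reverse primer's reverse complement is TGCCGAATAGAAATAT, which matches the template at positions 57–72.
The product is the template from position 12 through 72 (61 bp).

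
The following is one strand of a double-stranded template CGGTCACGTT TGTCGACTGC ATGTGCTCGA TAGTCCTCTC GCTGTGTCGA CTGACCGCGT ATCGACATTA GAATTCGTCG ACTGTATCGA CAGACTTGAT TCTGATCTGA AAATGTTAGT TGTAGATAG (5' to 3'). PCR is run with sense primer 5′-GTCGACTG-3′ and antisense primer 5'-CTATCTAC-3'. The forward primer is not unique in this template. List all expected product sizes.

118 bp, 84 bp, 53 bp

The forward primer GTCGACTG matches the top strand at positions 12–19, 46–53, 77–84.
The reverse primer's reverse complement is GTAGATAG, matching at positions 122–129.
Each forward site pairs with the reverse site to give a product ending at position 129: sizes 118, 84, 53 bp.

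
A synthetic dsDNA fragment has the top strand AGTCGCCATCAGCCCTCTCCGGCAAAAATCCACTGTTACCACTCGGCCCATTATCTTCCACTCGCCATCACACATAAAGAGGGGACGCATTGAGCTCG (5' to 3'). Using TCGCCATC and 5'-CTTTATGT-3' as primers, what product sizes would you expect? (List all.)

The forward primer TCGCCATC matches the top strand at positions 3–10, 62–69.
The reverse primer's reverse complement is ACATAAAG, matching at positions 72–79.
Each forward site pairs with the reverse site to give a product ending at position 79: sizes 77, 18 bp.

77 bp, 18 bp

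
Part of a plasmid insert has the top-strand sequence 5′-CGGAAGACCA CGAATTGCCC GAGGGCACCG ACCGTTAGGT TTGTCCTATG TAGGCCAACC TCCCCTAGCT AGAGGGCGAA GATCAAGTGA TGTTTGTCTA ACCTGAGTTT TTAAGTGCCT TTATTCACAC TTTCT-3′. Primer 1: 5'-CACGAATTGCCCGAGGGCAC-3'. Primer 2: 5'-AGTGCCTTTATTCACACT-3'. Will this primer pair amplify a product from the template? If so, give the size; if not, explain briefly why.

Primer 1 (CACGAATTGCCCGAGGGCAC) matches the top strand at positions 9–28 (3' end points downstream).
Primer 2 (AGTGCCTTTATTCACACT) also matches the top strand directly, at positions 114–131 — its reverse complement AGTGTGAATAAAGGCACT is not present.
Both primers anneal to the bottom strand with 3' ends pointing the same way, so neither can prime synthesis back toward the other.

No product — both primers anneal to the same strand and extend in the same direction.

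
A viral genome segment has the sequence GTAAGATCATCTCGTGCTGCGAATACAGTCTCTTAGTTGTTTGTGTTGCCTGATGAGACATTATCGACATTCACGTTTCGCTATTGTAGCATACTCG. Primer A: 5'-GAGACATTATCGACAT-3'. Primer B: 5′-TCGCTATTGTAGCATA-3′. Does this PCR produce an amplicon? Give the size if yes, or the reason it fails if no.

Primer A (GAGACATTATCGACAT) matches the top strand at positions 55–70 (3' end points downstream).
Primer B (TCGCTATTGTAGCATA) also matches the top strand directly, at positions 78–93 — its reverse complement TATGCTACAATAGCGA is not present.
Both primers anneal to the bottom strand with 3' ends pointing the same way, so neither can prime synthesis back toward the other.

No product — both primers anneal to the same strand and extend in the same direction.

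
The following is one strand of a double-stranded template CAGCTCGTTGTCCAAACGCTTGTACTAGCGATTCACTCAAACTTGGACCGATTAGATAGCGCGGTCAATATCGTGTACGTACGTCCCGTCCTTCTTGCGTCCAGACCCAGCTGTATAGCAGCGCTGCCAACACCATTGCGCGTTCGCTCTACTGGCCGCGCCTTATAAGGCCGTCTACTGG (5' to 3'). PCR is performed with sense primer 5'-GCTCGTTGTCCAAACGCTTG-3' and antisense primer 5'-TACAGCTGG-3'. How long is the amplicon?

113 bp

Scanning the template, GCTCGTTGTCCAAACGCTTG occurs at positions 3–22; this primer anneals to the bottom strand there with its 3' end pointing downstream.
Reverse complement of the reverse primer: CCAGCTGTA. This occurs on the top strand at positions 107–115.
The product runs from position 3 to position 115, so its length is 115 − 3 + 1 = 113 bp.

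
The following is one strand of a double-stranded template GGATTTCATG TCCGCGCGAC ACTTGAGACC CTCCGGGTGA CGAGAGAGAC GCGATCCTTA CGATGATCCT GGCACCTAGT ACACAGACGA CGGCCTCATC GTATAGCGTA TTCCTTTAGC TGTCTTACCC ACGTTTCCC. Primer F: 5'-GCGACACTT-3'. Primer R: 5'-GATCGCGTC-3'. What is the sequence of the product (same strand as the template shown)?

Scanning the template, GCGACACTT occurs at positions 16–24; this primer anneals to the bottom strand there with its 3' end pointing downstream.
Taking the reverse complement of GATCGCGTC gives GACGCGATC, found at positions 48–56 on the template; the primer anneals here to the top strand with its 3' end pointing upstream.
The product is the template from position 16 through 56 (41 bp).

5'-GCGACACTTGAGACCCTCCGGGTGACGAGAGAGACGCGATC-3'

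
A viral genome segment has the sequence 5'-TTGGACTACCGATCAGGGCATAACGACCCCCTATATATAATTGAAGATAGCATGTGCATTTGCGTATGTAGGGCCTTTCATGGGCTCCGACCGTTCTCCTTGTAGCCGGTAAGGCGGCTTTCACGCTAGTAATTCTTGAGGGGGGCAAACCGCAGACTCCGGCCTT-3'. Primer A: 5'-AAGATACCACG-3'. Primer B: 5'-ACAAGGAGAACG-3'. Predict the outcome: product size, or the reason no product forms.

No product — primer A has no binding site in the template.

Primer A (AAGATACCACG) does not match the top strand, and its reverse complement CGTGGTATCTT does not match either.
With no annealing site for primer A, no amplification occurs.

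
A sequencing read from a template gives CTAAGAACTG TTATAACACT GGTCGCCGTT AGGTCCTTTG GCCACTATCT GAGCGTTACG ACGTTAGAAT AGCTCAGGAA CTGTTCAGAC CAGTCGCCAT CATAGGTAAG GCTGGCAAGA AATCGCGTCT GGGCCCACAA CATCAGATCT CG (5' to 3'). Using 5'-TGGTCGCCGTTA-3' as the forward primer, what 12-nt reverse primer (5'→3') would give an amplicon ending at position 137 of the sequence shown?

The forward primer binds at positions 20–31; the product's 3' end on the top strand is position 137.
The reverse primer anneals to the top strand over positions 126–137, i.e. to CGTCTGGGCCCA.
Its sequence written 5'→3' is the reverse complement: TGGGCCCAGACG.

5'-TGGGCCCAGACG-3'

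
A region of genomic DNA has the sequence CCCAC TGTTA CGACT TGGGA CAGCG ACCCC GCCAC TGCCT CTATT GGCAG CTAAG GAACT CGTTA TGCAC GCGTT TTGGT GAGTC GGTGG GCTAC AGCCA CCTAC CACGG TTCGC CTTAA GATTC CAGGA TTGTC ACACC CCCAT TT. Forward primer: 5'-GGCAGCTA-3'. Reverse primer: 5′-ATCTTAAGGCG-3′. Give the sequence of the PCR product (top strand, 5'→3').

Scanning the template, GGCAGCTA occurs at positions 46–53; this primer anneals to the bottom strand there with its 3' end pointing downstream.
The reverse primer's reverse complement is CGCCTTAAGAT, which matches the template at positions 113–123.
The product is the template from position 46 through 123 (78 bp).

5'-GGCAGCTAAGGAACTCGTTATGCACGCGTTTTGGTGAGTCGGTGGGCTACAGCCACCTACCACGGTTCGCCTTAAGAT-3'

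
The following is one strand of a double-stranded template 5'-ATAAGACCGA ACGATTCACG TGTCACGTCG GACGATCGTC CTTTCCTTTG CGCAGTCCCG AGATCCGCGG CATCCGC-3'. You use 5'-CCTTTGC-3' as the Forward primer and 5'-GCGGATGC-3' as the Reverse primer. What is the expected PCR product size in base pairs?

Scanning the template, CCTTTGC occurs at positions 45–51; this primer anneals to the bottom strand there with its 3' end pointing downstream.
The reverse primer's reverse complement is GCATCCGC, which matches the template at positions 70–77.
Amplicon spans positions 45–77: 33 bp.

33 bp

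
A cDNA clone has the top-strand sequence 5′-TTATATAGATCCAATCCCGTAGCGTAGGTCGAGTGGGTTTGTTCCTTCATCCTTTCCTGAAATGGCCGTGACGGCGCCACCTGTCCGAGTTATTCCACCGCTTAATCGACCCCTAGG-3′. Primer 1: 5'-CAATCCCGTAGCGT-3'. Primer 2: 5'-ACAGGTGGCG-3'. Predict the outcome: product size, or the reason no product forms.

Yes — a 73 bp product.

Primer 1 (CAATCCCGTAGCGT) matches the top strand at positions 12–25; it acts as a forward primer.
Primer 2's reverse complement is CGCCACCTGT, matching the top strand at positions 75–84; it acts as a reverse primer.
The 3' ends face each other across positions 12–84, giving a 73 bp product.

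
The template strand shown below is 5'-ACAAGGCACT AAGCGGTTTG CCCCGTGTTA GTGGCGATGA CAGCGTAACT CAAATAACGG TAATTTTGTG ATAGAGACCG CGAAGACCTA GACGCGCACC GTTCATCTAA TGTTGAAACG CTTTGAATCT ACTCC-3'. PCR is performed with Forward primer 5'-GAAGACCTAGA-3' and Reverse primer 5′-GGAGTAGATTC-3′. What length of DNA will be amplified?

The forward primer matches the template at positions 82–92.
Taking the reverse complement of GGAGTAGATTC gives GAATCTACTCC, found at positions 125–135 on the template; the primer anneals here to the top strand with its 3' end pointing upstream.
Amplicon spans positions 82–135: 54 bp.

54 bp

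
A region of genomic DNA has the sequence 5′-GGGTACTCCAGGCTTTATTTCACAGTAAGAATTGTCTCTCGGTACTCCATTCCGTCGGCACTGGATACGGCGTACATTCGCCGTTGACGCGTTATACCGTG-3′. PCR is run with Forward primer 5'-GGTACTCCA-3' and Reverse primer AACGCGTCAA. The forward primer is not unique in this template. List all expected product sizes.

92 bp, 53 bp

The forward primer GGTACTCCA matches the top strand at positions 2–10, 41–49.
The reverse primer's reverse complement is TTGACGCGTT, matching at positions 84–93.
Each forward site pairs with the reverse site to give a product ending at position 93: sizes 92, 53 bp.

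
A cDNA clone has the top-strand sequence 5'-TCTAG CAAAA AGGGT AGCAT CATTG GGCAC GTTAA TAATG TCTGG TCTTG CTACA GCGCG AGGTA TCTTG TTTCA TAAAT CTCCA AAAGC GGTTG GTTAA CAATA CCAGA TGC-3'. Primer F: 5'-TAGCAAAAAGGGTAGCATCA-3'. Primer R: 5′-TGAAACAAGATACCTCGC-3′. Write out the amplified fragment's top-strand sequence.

5'-TAGCAAAAAGGGTAGCATCATTGGGCACGTTAATAATGTCTGGTCTTGCTACAGCGCGAGGTATCTTGTTTCA-3'

Scanning the template, TAGCAAAAAGGGTAGCATCA occurs at positions 3–22; this primer anneals to the bottom strand there with its 3' end pointing downstream.
Taking the reverse complement of TGAAACAAGATACCTCGC gives GCGAGGTATCTTGTTTCA, found at positions 58–75 on the template; the primer anneals here to the top strand with its 3' end pointing upstream.
The product is the template from position 3 through 75 (73 bp).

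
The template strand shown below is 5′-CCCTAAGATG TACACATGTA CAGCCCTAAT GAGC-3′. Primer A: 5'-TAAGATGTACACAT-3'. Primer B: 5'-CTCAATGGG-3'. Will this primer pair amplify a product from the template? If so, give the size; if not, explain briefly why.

No product — primer B has no binding site in the template.

Primer B (CTCAATGGG) does not match the top strand, and its reverse complement CCCATTGAG does not match either.
With no annealing site for primer B, no amplification occurs.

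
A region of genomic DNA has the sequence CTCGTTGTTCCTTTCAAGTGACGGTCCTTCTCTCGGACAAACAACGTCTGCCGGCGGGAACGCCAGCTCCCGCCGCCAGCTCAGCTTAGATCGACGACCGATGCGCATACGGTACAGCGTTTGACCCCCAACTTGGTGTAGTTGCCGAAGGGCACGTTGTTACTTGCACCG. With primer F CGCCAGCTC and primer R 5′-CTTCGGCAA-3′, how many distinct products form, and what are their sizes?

Two products: 90 bp, 77 bp

The forward primer CGCCAGCTC matches the top strand at positions 61–69, 74–82.
The reverse primer's reverse complement is TTGCCGAAG, matching at positions 142–150.
Each forward site pairs with the reverse site to give a product ending at position 150: sizes 90, 77 bp.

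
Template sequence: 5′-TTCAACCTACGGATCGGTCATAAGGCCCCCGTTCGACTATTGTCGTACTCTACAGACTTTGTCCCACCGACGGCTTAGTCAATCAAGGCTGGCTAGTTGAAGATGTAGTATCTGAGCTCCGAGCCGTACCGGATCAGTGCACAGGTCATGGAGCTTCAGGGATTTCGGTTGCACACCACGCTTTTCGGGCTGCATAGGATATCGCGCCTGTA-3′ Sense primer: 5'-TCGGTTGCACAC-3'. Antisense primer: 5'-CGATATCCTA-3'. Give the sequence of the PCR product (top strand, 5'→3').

5'-TCGGTTGCACACCACGCTTTTCGGGCTGCATAGGATATCG-3'

Forward primer TCGGTTGCACAC is found on the top strand at positions 165–176.
Reverse complement of the reverse primer: TAGGATATCG. This occurs on the top strand at positions 195–204.
The product is the template from position 165 through 204 (40 bp).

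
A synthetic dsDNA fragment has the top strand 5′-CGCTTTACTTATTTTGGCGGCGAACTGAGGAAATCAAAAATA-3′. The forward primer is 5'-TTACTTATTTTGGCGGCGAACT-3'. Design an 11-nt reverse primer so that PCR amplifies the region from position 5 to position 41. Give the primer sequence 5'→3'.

5'-ATTTTTGATTT-3'

The product's 3' end on the top strand is position 41.
The reverse primer anneals to the top strand over positions 31–41, i.e. to AAATCAAAAAT.
Its sequence written 5'→3' is the reverse complement: ATTTTTGATTT.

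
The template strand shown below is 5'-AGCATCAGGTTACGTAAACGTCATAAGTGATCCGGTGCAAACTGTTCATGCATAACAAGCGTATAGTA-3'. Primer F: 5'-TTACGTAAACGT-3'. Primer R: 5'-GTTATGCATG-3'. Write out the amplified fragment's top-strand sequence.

The forward primer matches the template at positions 10–21.
Reverse complement of the reverse primer: CATGCATAAC. This occurs on the top strand at positions 47–56.
The product is the template from position 10 through 56 (47 bp).

5'-TTACGTAAACGTCATAAGTGATCCGGTGCAAACTGTTCATGCATAAC-3'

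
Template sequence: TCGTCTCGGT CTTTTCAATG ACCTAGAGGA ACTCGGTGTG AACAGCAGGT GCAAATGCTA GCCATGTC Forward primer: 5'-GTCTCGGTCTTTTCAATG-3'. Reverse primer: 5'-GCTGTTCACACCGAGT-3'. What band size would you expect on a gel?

44 bp

Scanning the template, GTCTCGGTCTTTTCAATG occurs at positions 3–20; this primer anneals to the bottom strand there with its 3' end pointing downstream.
The reverse primer's reverse complement is ACTCGGTGTGAACAGC, which matches the template at positions 31–46.
Amplicon spans positions 3–46: 44 bp.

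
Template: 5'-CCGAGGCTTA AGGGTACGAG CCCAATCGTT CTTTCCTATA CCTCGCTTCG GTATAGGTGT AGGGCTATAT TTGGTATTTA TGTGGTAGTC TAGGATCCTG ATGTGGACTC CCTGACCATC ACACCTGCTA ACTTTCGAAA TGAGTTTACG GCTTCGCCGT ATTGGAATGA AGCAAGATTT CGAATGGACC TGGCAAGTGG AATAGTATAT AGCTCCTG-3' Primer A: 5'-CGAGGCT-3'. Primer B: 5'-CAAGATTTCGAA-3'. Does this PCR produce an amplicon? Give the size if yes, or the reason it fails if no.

Primer A (CGAGGCT) matches the top strand at positions 2–8 (3' end points downstream).
Primer B (CAAGATTTCGAA) also matches the top strand directly, at positions 173–184 — its reverse complement TTCGAAATCTTG is not present.
Both primers anneal to the bottom strand with 3' ends pointing the same way, so neither can prime synthesis back toward the other.

No product — both primers anneal to the same strand and extend in the same direction.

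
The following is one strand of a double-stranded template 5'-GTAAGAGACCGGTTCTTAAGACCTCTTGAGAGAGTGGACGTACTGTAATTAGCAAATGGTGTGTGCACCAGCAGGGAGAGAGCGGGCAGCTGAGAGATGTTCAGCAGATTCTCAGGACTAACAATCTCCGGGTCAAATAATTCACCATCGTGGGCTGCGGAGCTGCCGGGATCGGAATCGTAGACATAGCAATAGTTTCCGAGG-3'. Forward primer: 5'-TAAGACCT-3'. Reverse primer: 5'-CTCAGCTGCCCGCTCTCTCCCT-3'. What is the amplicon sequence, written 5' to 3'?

Scanning the template, TAAGACCT occurs at positions 17–24; this primer anneals to the bottom strand there with its 3' end pointing downstream.
Taking the reverse complement of CTCAGCTGCCCGCTCTCTCCCT gives AGGGAGAGAGCGGGCAGCTGAG, found at positions 73–94 on the template; the primer anneals here to the top strand with its 3' end pointing upstream.
The product is the template from position 17 through 94 (78 bp).

5'-TAAGACCTCTTGAGAGAGTGGACGTACTGTAATTAGCAAATGGTGTGTGCACCAGCAGGGAGAGAGCGGGCAGCTGAG-3'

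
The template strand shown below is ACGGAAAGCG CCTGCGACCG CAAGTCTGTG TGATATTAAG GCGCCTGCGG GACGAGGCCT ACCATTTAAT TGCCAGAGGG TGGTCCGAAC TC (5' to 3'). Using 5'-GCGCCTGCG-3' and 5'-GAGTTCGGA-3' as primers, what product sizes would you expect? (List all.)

The forward primer GCGCCTGCG matches the top strand at positions 8–16, 41–49.
The reverse primer's reverse complement is TCCGAACTC, matching at positions 84–92.
Each forward site pairs with the reverse site to give a product ending at position 92: sizes 85, 52 bp.

85 bp, 52 bp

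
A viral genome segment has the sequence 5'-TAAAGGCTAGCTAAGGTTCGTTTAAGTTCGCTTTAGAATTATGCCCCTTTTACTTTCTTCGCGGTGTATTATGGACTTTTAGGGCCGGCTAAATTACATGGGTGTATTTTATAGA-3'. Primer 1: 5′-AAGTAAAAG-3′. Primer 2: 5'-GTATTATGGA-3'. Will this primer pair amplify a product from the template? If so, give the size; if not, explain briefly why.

Primer 1 (AAGTAAAAG) has reverse complement CTTTTACTT, which matches the top strand at positions 47–55; primer 1 anneals to the top strand there with its 3' end pointing upstream toward position 47.
Primer 2 (GTATTATGGA) matches the top strand directly at positions 66–75; it anneals to the bottom strand with its 3' end pointing downstream toward position 75.
The 3' ends diverge (primer 1 extends toward position 1, primer 2 toward position 115), so the primers never converge on a shared product.

No product — the primers' 3' ends point away from each other.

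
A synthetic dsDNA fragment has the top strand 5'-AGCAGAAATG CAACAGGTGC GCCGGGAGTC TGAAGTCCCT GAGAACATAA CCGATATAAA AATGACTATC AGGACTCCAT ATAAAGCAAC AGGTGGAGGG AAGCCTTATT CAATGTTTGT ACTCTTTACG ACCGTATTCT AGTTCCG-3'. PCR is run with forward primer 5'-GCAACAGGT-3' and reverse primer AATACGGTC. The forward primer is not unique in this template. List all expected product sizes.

129 bp, 53 bp

The forward primer GCAACAGGT matches the top strand at positions 10–18, 86–94.
The reverse primer's reverse complement is GACCGTATT, matching at positions 130–138.
Each forward site pairs with the reverse site to give a product ending at position 138: sizes 129, 53 bp.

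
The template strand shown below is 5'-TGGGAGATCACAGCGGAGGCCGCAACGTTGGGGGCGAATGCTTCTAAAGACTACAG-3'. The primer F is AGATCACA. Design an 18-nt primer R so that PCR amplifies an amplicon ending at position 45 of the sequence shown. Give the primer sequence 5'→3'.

The forward primer binds at positions 5–12; the product's 3' end on the top strand is position 45.
The reverse primer anneals to the top strand over positions 28–45, i.e. to TTGGGGGCGAATGCTTCT.
Its sequence written 5'→3' is the reverse complement: AGAAGCATTCGCCCCCAA.

5'-AGAAGCATTCGCCCCCAA-3'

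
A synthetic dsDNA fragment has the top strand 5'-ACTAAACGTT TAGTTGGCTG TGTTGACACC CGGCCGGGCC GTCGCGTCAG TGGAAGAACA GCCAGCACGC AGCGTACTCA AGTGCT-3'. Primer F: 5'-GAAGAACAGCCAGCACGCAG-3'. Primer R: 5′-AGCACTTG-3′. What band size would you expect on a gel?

34 bp

Forward primer GAAGAACAGCCAGCACGCAG is found on the top strand at positions 53–72.
The reverse primer's reverse complement is CAAGTGCT, which matches the template at positions 79–86.
Product length = (reverse-primer end) − (forward-primer start) + 1 = 86 − 53 + 1 = 34 bp.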